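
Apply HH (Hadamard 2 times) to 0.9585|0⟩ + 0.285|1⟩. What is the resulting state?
0.9585|0⟩ + 0.285|1⟩

H² = I, so an even number of Hadamards cancels: H^2 = I and the state is unchanged.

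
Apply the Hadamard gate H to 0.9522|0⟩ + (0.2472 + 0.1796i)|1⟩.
(0.8481 + 0.127i)|0⟩ + (0.4985 - 0.127i)|1⟩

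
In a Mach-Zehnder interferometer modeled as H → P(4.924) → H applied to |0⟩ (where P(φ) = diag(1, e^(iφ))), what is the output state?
(0.605 - 0.4888i)|0⟩ + (0.395 + 0.4888i)|1⟩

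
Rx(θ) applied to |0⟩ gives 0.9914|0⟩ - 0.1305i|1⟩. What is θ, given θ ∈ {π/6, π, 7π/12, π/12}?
π/12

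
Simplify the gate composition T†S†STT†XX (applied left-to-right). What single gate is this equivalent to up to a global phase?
T†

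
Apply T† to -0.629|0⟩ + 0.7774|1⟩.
-0.629|0⟩ + (0.5497 - 0.5497i)|1⟩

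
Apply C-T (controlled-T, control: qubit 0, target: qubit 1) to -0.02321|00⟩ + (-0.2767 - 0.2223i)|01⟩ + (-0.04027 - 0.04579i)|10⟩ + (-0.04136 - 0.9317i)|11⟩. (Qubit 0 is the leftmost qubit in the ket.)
-0.02321|00⟩ + (-0.2767 - 0.2223i)|01⟩ + (-0.04027 - 0.04579i)|10⟩ + (0.6296 - 0.6881i)|11⟩

C-T leaves the control-|0⟩ kets |00⟩, |01⟩ unchanged and applies T to qubit 1 on the control-|1⟩ pair (|10⟩, |11⟩).
T = [[1, 0], [0, (1/√2 + (1/√2)i)]].
With a = amp(|10⟩) = (-0.04027 - 0.04579i) and b = amp(|11⟩) = (-0.04136 - 0.9317i):
new amp(|10⟩) = (1)·a = (-0.04027 - 0.04579i)
new amp(|11⟩) = (1/√2 + (1/√2)i)·b = (0.6296 - 0.6881i)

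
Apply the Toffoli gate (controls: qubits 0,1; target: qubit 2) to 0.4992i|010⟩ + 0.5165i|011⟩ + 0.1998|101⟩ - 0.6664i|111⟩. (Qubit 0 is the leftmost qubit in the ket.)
0.4992i|010⟩ + 0.5165i|011⟩ + 0.1998|101⟩ - 0.6664i|110⟩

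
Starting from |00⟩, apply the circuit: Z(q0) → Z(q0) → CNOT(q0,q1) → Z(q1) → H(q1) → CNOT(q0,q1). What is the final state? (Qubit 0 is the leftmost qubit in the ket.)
1/√2|00⟩ + 1/√2|01⟩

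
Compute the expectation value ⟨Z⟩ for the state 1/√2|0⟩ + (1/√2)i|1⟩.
0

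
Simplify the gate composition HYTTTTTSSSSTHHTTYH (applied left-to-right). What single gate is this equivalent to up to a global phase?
I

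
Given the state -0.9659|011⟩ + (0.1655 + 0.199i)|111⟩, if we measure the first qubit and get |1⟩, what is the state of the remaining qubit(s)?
(0.6394 + 0.7689i)|11⟩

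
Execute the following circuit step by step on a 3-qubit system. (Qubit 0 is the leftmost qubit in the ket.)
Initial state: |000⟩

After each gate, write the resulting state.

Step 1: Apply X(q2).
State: |001⟩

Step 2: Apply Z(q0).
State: |001⟩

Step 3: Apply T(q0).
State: |001⟩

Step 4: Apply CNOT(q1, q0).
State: |001⟩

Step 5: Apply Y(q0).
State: i|101⟩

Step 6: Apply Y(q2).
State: |100⟩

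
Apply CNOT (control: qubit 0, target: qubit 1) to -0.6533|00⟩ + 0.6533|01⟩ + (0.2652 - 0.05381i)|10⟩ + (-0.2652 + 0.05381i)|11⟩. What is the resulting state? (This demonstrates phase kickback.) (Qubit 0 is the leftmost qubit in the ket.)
-0.6533|00⟩ + 0.6533|01⟩ + (-0.2652 + 0.05381i)|10⟩ + (0.2652 - 0.05381i)|11⟩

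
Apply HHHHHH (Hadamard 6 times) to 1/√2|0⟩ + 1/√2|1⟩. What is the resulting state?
1/√2|0⟩ + 1/√2|1⟩

H² = I, so an even number of Hadamards cancels: H^6 = I and the state is unchanged.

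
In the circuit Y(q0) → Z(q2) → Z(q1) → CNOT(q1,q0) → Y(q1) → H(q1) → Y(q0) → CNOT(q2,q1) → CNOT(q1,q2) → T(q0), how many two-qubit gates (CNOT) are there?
3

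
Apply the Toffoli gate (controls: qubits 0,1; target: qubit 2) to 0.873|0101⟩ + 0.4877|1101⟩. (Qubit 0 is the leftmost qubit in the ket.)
0.873|0101⟩ + 0.4877|1111⟩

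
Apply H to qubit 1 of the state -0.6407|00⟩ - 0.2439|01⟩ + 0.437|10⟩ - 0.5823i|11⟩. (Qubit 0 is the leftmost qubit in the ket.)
-0.6255|00⟩ - 0.2806|01⟩ + (0.309 - 0.4117i)|10⟩ + (0.309 + 0.4117i)|11⟩

H on qubit 1 mixes each pair of kets that differ only in qubit 1: amplitudes (a, b) of (|…0…⟩, |…1…⟩) become ((a + b)/√2, (a − b)/√2). Kets absent from the input have amplitude 0.
(|00⟩, |01⟩): (a, b) = (-0.6407, -0.2439) → (-0.6255, -0.2806)
(|10⟩, |11⟩): (a, b) = (0.437, -0.5823i) → ((0.309 - 0.4117i), (0.309 + 0.4117i))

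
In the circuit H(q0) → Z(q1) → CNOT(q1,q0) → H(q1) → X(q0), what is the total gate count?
5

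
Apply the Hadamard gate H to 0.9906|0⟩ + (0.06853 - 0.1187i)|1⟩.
(0.7489 - 0.08393i)|0⟩ + (0.652 + 0.08393i)|1⟩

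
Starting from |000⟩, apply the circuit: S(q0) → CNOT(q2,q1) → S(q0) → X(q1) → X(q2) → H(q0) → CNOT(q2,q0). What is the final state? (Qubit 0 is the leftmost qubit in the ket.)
1/√2|011⟩ + 1/√2|111⟩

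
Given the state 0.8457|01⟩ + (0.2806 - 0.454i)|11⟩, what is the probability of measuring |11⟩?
0.2849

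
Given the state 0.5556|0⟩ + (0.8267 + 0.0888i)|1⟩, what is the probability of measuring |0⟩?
0.3087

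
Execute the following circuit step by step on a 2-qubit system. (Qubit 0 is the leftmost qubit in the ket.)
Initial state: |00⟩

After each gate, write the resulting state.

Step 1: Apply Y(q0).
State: i|10⟩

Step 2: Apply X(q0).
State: i|00⟩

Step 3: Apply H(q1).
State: (1/√2)i|00⟩ + (1/√2)i|01⟩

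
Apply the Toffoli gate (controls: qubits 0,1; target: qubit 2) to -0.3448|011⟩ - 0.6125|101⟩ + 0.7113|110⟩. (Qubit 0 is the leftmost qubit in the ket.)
-0.3448|011⟩ - 0.6125|101⟩ + 0.7113|111⟩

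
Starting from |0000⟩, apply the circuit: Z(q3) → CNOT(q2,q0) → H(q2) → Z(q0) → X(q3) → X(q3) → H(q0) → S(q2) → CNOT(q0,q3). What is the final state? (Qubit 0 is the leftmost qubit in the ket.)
1/2|0000⟩ + (1/2)i|0010⟩ + 1/2|1001⟩ + (1/2)i|1011⟩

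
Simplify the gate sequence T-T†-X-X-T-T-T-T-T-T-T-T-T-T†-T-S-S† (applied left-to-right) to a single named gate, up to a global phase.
T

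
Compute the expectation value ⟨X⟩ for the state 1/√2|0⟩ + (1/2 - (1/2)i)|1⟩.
1/√2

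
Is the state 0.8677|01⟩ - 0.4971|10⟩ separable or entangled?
Entangled

Writing the state as a|00⟩ + b|01⟩ + c|10⟩ + d|11⟩, it is a product state iff ad − bc = 0.
Here (a, b, c, d) = (0, 0.8677, -0.4971, 0): ad − bc = (0)(0) − (0.8677)(-0.4971) = 0.4313 ≠ 0, so the state is entangled.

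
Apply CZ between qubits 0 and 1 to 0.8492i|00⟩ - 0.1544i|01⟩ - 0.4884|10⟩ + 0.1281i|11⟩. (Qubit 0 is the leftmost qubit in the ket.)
0.8492i|00⟩ - 0.1544i|01⟩ - 0.4884|10⟩ - 0.1281i|11⟩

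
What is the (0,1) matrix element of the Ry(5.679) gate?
-0.2975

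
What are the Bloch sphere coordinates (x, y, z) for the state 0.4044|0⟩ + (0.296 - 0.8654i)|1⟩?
(0.2394, -0.6999, -0.673)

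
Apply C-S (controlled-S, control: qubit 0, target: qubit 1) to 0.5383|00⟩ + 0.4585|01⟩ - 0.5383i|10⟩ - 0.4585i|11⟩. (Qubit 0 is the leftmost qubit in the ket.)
0.5383|00⟩ + 0.4585|01⟩ - 0.5383i|10⟩ + 0.4585|11⟩

C-S leaves the control-|0⟩ kets |00⟩, |01⟩ unchanged and applies S to qubit 1 on the control-|1⟩ pair (|10⟩, |11⟩).
S = [[1, 0], [0, i]].
With a = amp(|10⟩) = -0.5383i and b = amp(|11⟩) = -0.4585i:
new amp(|10⟩) = (1)·a = -0.5383i
new amp(|11⟩) = (i)·b = 0.4585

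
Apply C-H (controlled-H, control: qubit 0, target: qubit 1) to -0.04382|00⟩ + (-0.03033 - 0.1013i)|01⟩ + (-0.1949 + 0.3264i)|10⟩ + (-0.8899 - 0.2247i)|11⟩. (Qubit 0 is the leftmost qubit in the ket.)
-0.04382|00⟩ + (-0.03033 - 0.1013i)|01⟩ + (-0.7671 + 0.07191i)|10⟩ + (0.4914 + 0.3897i)|11⟩

C-H leaves the control-|0⟩ kets |00⟩, |01⟩ unchanged and applies H to qubit 1 on the control-|1⟩ pair (|10⟩, |11⟩).
H = [[1/√2, 1/√2], [1/√2, -1/√2]].
With a = amp(|10⟩) = (-0.1949 + 0.3264i) and b = amp(|11⟩) = (-0.8899 - 0.2247i):
new amp(|10⟩) = (1/√2)·a + (1/√2)·b = (-0.7671 + 0.07191i)
new amp(|11⟩) = (1/√2)·a + (-1/√2)·b = (0.4914 + 0.3897i)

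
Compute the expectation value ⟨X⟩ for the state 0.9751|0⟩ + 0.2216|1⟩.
0.4322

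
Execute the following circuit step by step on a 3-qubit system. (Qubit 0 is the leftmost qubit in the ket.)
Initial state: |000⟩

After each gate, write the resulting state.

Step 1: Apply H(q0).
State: 1/√2|000⟩ + 1/√2|100⟩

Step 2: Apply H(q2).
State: 1/2|000⟩ + 1/2|001⟩ + 1/2|100⟩ + 1/2|101⟩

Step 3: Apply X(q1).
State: 1/2|010⟩ + 1/2|011⟩ + 1/2|110⟩ + 1/2|111⟩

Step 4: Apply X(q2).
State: 1/2|010⟩ + 1/2|011⟩ + 1/2|110⟩ + 1/2|111⟩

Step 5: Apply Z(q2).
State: 1/2|010⟩ - 1/2|011⟩ + 1/2|110⟩ - 1/2|111⟩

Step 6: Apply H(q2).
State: 1/√2|011⟩ + 1/√2|111⟩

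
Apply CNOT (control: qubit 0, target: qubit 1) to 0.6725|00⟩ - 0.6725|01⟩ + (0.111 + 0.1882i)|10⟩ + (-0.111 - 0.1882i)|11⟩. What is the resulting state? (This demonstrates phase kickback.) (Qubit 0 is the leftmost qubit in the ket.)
0.6725|00⟩ - 0.6725|01⟩ + (-0.111 - 0.1882i)|10⟩ + (0.111 + 0.1882i)|11⟩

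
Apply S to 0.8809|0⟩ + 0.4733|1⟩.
0.8809|0⟩ + 0.4733i|1⟩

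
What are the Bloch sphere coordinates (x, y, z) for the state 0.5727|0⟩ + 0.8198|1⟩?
(0.939, 0, -0.3441)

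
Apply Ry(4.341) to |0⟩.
-0.5644|0⟩ + 0.8255|1⟩

Ry(4.341) = [[cos(θ/2), −sin(θ/2)], [sin(θ/2), cos(θ/2)]]; θ = 4.341, cos(θ/2) ≈ -0.564398, sin(θ/2) ≈ 0.825503.
With a = amp(|0⟩) = 1 and b = amp(|1⟩) = 0:
new amp(|0⟩) = (-0.564398)·a + (-0.825503)·b = -0.5644
new amp(|1⟩) = (0.825503)·a + (-0.564398)·b = 0.8255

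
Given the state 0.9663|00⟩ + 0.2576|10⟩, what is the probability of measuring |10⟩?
0.06636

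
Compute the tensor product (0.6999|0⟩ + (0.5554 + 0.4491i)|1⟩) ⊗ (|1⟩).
0.6999|01⟩ + (0.5554 + 0.4491i)|11⟩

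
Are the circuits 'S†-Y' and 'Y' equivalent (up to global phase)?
No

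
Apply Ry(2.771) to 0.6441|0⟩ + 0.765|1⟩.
-0.6332|0⟩ + 0.774|1⟩

Ry(2.771) = [[cos(θ/2), −sin(θ/2)], [sin(θ/2), cos(θ/2)]]; θ = 2.771, cos(θ/2) ≈ 0.184238, sin(θ/2) ≈ 0.982882.
With a = amp(|0⟩) = 0.6441 and b = amp(|1⟩) = 0.765:
new amp(|0⟩) = (0.184238)·a + (-0.982882)·b = -0.6332
new amp(|1⟩) = (0.982882)·a + (0.184238)·b = 0.774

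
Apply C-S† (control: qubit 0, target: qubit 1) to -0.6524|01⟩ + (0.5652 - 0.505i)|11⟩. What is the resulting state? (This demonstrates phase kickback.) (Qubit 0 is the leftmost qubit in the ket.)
-0.6524|01⟩ + (-0.505 - 0.5652i)|11⟩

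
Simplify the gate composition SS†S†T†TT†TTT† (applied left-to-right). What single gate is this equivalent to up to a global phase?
S†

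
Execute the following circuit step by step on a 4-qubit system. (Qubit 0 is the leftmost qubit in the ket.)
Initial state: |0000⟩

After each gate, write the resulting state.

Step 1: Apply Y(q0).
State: i|1000⟩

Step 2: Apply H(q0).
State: (1/√2)i|0000⟩ - (1/√2)i|1000⟩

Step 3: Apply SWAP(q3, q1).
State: (1/√2)i|0000⟩ - (1/√2)i|1000⟩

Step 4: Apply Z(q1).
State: (1/√2)i|0000⟩ - (1/√2)i|1000⟩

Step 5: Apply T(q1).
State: (1/√2)i|0000⟩ - (1/√2)i|1000⟩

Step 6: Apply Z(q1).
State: (1/√2)i|0000⟩ - (1/√2)i|1000⟩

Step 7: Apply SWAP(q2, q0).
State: (1/√2)i|0000⟩ - (1/√2)i|0010⟩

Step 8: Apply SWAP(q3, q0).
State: (1/√2)i|0000⟩ - (1/√2)i|0010⟩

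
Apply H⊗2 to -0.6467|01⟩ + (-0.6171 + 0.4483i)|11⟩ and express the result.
(-0.6319 + 0.2242i)|00⟩ + (0.6319 - 0.2242i)|01⟩ + (-0.0148 - 0.2242i)|10⟩ + (0.0148 + 0.2242i)|11⟩

H⊗2 gives amp(|y⟩) = (1/2) Σ_x (−1)^(x·y) amp(|x⟩), where x·y is the number of positions in which both x and y have a 1.
|00⟩: (-0.6467 + (-0.6171 + 0.4483i))/2 = (-0.6319 + 0.2242i)
|01⟩: (0.6467 - (-0.6171 + 0.4483i))/2 = (0.6319 - 0.2242i)
|10⟩: (-0.6467 - (-0.6171 + 0.4483i))/2 = (-0.0148 - 0.2242i)
|11⟩: (0.6467 + (-0.6171 + 0.4483i))/2 = (0.0148 + 0.2242i)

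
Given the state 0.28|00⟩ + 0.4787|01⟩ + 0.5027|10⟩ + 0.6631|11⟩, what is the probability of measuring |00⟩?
0.0784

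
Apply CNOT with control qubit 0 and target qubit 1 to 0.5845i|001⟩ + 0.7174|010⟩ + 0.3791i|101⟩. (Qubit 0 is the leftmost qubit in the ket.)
0.5845i|001⟩ + 0.7174|010⟩ + 0.3791i|111⟩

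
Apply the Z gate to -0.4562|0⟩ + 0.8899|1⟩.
-0.4562|0⟩ - 0.8899|1⟩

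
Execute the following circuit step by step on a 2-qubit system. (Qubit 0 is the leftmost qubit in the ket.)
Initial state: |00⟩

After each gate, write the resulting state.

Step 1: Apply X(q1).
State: |01⟩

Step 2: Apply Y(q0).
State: i|11⟩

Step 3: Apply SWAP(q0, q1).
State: i|11⟩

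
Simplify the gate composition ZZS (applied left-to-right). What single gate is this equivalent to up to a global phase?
S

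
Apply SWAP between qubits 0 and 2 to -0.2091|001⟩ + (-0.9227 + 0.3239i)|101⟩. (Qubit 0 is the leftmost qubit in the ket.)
-0.2091|100⟩ + (-0.9227 + 0.3239i)|101⟩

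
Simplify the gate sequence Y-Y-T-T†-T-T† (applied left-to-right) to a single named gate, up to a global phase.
I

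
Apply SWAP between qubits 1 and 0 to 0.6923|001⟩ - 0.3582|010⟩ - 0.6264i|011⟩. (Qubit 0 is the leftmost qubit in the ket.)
0.6923|001⟩ - 0.3582|100⟩ - 0.6264i|101⟩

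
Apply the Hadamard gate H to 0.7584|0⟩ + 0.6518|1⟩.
0.9972|0⟩ + 0.07538|1⟩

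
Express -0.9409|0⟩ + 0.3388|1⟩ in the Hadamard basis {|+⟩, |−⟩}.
-0.4257|+⟩ - 0.9049|−⟩

With |ψ⟩ = α|0⟩ + β|1⟩, the Hadamard-basis coefficients are ⟨+|ψ⟩ = (α + β)/√2 and ⟨−|ψ⟩ = (α − β)/√2.
Here α = -0.9409, β = 0.3388: (α + β)/√2 = -0.4257, (α − β)/√2 = -0.9049.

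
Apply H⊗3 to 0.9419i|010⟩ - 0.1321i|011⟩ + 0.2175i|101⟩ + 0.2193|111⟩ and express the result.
(0.07753 + 0.3632i)|000⟩ + (-0.07753 + 0.3028i)|001⟩ + (-0.07753 - 0.2094i)|010⟩ + (0.07753 - 0.4566i)|011⟩ + (-0.07753 + 0.2094i)|100⟩ + (0.07753 + 0.4566i)|101⟩ + (0.07753 - 0.3632i)|110⟩ + (-0.07753 - 0.3028i)|111⟩

H⊗3 gives amp(|y⟩) = (1/2√2) Σ_x (−1)^(x·y) amp(|x⟩), where x·y is the number of positions in which both x and y have a 1.
|000⟩: (0.9419i - 0.1321i + 0.2175i + 0.2193)/(2√2) = (0.07753 + 0.3632i)
|001⟩: (0.9419i + 0.1321i - 0.2175i - 0.2193)/(2√2) = (-0.07753 + 0.3028i)
|010⟩: (-0.9419i + 0.1321i + 0.2175i - 0.2193)/(2√2) = (-0.07753 - 0.2094i)
|011⟩: (-0.9419i - 0.1321i - 0.2175i + 0.2193)/(2√2) = (0.07753 - 0.4566i)
|100⟩: (0.9419i - 0.1321i - 0.2175i - 0.2193)/(2√2) = (-0.07753 + 0.2094i)
|101⟩: (0.9419i + 0.1321i + 0.2175i + 0.2193)/(2√2) = (0.07753 + 0.4566i)
|110⟩: (-0.9419i + 0.1321i - 0.2175i + 0.2193)/(2√2) = (0.07753 - 0.3632i)
|111⟩: (-0.9419i - 0.1321i + 0.2175i - 0.2193)/(2√2) = (-0.07753 - 0.3028i)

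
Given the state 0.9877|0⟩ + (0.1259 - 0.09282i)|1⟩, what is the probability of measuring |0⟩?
0.9756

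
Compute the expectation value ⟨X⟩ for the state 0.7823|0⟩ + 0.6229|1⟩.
0.9746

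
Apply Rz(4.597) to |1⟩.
(-0.6652 + 0.7467i)|1⟩

Rz(4.597) = [[e^(−iθ/2), 0], [0, e^(iθ/2)]] with e^(±iθ/2) = cos(θ/2) ± i·sin(θ/2); θ = 4.597, cos(θ/2) ≈ -0.665157, sin(θ/2) ≈ 0.746704.
With a = amp(|0⟩) = 0 and b = amp(|1⟩) = 1:
new amp(|0⟩) = (-0.665157 - 0.746704i)·a = 0
new amp(|1⟩) = (-0.665157 + 0.746704i)·b = (-0.6652 + 0.7467i)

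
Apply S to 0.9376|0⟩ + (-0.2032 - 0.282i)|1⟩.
0.9376|0⟩ + (0.282 - 0.2032i)|1⟩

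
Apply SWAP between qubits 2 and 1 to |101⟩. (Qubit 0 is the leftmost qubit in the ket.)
|110⟩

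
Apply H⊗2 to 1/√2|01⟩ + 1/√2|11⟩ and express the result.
1/√2|00⟩ - 1/√2|01⟩

H⊗2 gives amp(|y⟩) = (1/2) Σ_x (−1)^(x·y) amp(|x⟩), where x·y is the number of positions in which both x and y have a 1.
|00⟩: (1/√2 + 1/√2)/2 = 1/√2
|01⟩: (-1/√2 - 1/√2)/2 = -1/√2
|10⟩: (1/√2 - 1/√2)/2 = 0
|11⟩: (-1/√2 + 1/√2)/2 = 0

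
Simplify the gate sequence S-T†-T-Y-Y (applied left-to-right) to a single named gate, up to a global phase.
S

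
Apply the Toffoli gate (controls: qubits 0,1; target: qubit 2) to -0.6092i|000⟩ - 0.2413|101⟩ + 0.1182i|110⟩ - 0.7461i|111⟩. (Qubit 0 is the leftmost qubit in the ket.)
-0.6092i|000⟩ - 0.2413|101⟩ - 0.7461i|110⟩ + 0.1182i|111⟩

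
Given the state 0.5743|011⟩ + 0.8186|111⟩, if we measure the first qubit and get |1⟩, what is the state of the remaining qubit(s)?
|11⟩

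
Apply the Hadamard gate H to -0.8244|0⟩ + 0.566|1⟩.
-0.1827|0⟩ - 0.9832|1⟩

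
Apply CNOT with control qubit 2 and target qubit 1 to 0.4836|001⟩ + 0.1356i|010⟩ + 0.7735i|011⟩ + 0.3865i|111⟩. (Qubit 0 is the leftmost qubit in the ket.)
0.7735i|001⟩ + 0.1356i|010⟩ + 0.4836|011⟩ + 0.3865i|101⟩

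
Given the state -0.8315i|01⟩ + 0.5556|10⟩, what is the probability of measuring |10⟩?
0.3087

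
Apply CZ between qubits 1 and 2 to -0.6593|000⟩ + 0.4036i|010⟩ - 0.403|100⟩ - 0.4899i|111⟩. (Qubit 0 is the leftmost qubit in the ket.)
-0.6593|000⟩ + 0.4036i|010⟩ - 0.403|100⟩ + 0.4899i|111⟩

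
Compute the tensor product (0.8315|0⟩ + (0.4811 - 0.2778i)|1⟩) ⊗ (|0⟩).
0.8315|00⟩ + (0.4811 - 0.2778i)|10⟩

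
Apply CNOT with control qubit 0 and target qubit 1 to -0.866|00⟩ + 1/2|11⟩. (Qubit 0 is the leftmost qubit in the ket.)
-0.866|00⟩ + 1/2|10⟩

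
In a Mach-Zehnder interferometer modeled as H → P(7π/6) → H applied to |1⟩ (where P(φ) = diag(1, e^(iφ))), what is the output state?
(0.933 + 0.25i)|0⟩ + (0.06699 - 0.25i)|1⟩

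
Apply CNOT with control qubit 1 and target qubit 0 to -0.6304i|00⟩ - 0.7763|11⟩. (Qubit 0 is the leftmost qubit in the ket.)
-0.6304i|00⟩ - 0.7763|01⟩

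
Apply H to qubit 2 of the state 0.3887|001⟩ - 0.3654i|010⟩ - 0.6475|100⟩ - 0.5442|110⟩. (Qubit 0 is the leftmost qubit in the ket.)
0.2749|000⟩ - 0.2749|001⟩ - 0.2584i|010⟩ - 0.2584i|011⟩ - 0.4579|100⟩ - 0.4579|101⟩ - 0.3848|110⟩ - 0.3848|111⟩

H on qubit 2 mixes each pair of kets that differ only in qubit 2: amplitudes (a, b) of (|…0…⟩, |…1…⟩) become ((a + b)/√2, (a − b)/√2). Kets absent from the input have amplitude 0.
(|000⟩, |001⟩): (a, b) = (0, 0.3887) → (0.2749, -0.2749)
(|010⟩, |011⟩): (a, b) = (-0.3654i, 0) → (-0.2584i, -0.2584i)
(|100⟩, |101⟩): (a, b) = (-0.6475, 0) → (-0.4579, -0.4579)
(|110⟩, |111⟩): (a, b) = (-0.5442, 0) → (-0.3848, -0.3848)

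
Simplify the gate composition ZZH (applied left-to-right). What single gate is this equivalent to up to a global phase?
H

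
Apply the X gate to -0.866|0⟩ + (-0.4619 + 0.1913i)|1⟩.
(-0.4619 + 0.1913i)|0⟩ - 0.866|1⟩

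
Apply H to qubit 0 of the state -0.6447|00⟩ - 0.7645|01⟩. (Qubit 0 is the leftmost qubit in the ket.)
-0.4559|00⟩ - 0.5406|01⟩ - 0.4559|10⟩ - 0.5406|11⟩

H on qubit 0 mixes each pair of kets that differ only in qubit 0: amplitudes (a, b) of (|…0…⟩, |…1…⟩) become ((a + b)/√2, (a − b)/√2). Kets absent from the input have amplitude 0.
(|00⟩, |10⟩): (a, b) = (-0.6447, 0) → (-0.4559, -0.4559)
(|01⟩, |11⟩): (a, b) = (-0.7645, 0) → (-0.5406, -0.5406)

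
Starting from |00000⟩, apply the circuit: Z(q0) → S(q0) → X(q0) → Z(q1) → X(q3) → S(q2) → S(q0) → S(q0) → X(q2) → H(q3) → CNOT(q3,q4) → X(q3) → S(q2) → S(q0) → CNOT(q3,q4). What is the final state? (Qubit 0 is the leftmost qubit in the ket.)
-1/√2|10101⟩ + 1/√2|10111⟩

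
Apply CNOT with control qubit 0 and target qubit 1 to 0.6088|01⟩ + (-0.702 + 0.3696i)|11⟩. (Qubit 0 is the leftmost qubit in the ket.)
0.6088|01⟩ + (-0.702 + 0.3696i)|10⟩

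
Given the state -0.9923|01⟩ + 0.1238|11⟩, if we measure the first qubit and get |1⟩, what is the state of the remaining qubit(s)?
|1⟩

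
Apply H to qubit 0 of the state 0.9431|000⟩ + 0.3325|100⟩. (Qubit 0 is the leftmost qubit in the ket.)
0.902|000⟩ + 0.4318|100⟩

H on qubit 0 mixes each pair of kets that differ only in qubit 0: amplitudes (a, b) of (|…0…⟩, |…1…⟩) become ((a + b)/√2, (a − b)/√2). Kets absent from the input have amplitude 0.
(|000⟩, |100⟩): (a, b) = (0.9431, 0.3325) → (0.902, 0.4318)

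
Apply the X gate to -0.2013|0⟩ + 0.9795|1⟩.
0.9795|0⟩ - 0.2013|1⟩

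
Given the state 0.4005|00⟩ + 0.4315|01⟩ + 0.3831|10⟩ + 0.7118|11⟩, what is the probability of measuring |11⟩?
0.5067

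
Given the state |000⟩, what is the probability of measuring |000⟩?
1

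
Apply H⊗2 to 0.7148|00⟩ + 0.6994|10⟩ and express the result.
0.7071|00⟩ + 0.7071|01⟩ + 0.0077|10⟩ + 0.0077|11⟩

H⊗2 gives amp(|y⟩) = (1/2) Σ_x (−1)^(x·y) amp(|x⟩), where x·y is the number of positions in which both x and y have a 1.
|00⟩: (0.7148 + 0.6994)/2 = 0.7071
|01⟩: (0.7148 + 0.6994)/2 = 0.7071
|10⟩: (0.7148 - 0.6994)/2 = 0.0077
|11⟩: (0.7148 - 0.6994)/2 = 0.0077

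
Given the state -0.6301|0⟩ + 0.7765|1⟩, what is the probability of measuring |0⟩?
0.397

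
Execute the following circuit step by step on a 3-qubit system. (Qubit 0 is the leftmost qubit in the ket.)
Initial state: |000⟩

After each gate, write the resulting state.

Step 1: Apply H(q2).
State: 1/√2|000⟩ + 1/√2|001⟩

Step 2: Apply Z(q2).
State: 1/√2|000⟩ - 1/√2|001⟩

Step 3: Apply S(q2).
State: 1/√2|000⟩ - (1/√2)i|001⟩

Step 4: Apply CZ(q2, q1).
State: 1/√2|000⟩ - (1/√2)i|001⟩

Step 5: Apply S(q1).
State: 1/√2|000⟩ - (1/√2)i|001⟩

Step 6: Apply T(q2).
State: 1/√2|000⟩ + (1/2 - (1/2)i)|001⟩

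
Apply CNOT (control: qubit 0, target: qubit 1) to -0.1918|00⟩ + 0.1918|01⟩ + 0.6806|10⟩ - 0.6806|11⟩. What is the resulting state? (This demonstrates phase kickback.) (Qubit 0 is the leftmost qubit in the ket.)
-0.1918|00⟩ + 0.1918|01⟩ - 0.6806|10⟩ + 0.6806|11⟩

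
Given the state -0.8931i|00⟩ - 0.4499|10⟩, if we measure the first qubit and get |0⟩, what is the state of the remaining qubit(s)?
-i|0⟩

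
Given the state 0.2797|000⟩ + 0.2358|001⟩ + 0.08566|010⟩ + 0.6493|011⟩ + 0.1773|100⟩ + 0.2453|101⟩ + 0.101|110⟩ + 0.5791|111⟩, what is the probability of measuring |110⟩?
0.0102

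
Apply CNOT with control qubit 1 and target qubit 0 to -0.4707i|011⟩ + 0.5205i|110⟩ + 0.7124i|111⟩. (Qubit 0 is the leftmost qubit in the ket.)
0.5205i|010⟩ + 0.7124i|011⟩ - 0.4707i|111⟩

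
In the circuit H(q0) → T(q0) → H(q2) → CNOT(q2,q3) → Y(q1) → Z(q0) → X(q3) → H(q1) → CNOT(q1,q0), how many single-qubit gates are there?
7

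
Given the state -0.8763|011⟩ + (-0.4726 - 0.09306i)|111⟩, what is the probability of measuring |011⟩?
0.7679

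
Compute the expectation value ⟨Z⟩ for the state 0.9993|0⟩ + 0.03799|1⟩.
0.9972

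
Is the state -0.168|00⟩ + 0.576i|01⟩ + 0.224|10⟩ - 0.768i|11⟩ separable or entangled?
Separable

Writing the state as a|00⟩ + b|01⟩ + c|10⟩ + d|11⟩, it is a product state iff ad − bc = 0.
Here (a, b, c, d) = (-0.168, 0.576i, 0.224, -0.768i): ad − bc = (-0.168)(-0.768i) − (0.576i)(0.224) = 0, so the state is separable.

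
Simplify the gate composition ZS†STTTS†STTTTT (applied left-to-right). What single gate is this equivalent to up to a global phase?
Z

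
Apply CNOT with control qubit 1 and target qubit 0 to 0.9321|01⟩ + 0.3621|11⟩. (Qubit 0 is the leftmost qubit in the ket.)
0.3621|01⟩ + 0.9321|11⟩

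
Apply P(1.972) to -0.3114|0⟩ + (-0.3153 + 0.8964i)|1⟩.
-0.3114|0⟩ + (-0.7021 - 0.6403i)|1⟩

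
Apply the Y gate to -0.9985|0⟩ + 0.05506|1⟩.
-0.05506i|0⟩ - 0.9985i|1⟩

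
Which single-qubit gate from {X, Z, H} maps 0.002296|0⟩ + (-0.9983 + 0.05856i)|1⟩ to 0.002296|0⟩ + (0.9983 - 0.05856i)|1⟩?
Z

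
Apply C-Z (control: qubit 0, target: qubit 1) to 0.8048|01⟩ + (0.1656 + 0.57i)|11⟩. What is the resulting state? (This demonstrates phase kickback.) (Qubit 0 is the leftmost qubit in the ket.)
0.8048|01⟩ + (-0.1656 - 0.57i)|11⟩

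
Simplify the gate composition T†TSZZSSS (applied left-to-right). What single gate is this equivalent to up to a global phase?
I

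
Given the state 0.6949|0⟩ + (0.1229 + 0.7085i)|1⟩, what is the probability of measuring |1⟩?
0.5171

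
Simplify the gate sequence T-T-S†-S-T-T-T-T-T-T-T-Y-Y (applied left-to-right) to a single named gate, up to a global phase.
T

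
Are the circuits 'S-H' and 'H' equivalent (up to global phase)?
No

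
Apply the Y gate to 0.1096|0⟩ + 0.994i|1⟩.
0.994|0⟩ + 0.1096i|1⟩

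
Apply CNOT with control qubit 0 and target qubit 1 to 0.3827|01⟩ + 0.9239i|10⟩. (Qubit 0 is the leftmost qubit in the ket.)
0.3827|01⟩ + 0.9239i|11⟩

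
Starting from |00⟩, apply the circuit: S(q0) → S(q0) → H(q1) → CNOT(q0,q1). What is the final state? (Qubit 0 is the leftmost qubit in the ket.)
1/√2|00⟩ + 1/√2|01⟩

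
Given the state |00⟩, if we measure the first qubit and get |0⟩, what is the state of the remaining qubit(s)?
|0⟩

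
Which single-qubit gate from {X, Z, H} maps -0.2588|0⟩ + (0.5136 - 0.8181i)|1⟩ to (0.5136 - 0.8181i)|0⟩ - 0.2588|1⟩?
X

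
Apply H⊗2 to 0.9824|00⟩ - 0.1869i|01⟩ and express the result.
(0.4912 - 0.09345i)|00⟩ + (0.4912 + 0.09345i)|01⟩ + (0.4912 - 0.09345i)|10⟩ + (0.4912 + 0.09345i)|11⟩

H⊗2 gives amp(|y⟩) = (1/2) Σ_x (−1)^(x·y) amp(|x⟩), where x·y is the number of positions in which both x and y have a 1.
|00⟩: (0.9824 - 0.1869i)/2 = (0.4912 - 0.09345i)
|01⟩: (0.9824 + 0.1869i)/2 = (0.4912 + 0.09345i)
|10⟩: (0.9824 - 0.1869i)/2 = (0.4912 - 0.09345i)
|11⟩: (0.9824 + 0.1869i)/2 = (0.4912 + 0.09345i)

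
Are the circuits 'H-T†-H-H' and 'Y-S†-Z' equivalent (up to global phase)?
No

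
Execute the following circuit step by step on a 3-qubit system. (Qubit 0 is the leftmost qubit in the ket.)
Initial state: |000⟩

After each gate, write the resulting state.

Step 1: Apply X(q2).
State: |001⟩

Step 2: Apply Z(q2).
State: -|001⟩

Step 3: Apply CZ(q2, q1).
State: -|001⟩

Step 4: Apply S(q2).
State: -i|001⟩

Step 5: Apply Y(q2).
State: -|000⟩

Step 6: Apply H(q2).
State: -1/√2|000⟩ - 1/√2|001⟩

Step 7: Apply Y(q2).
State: (1/√2)i|000⟩ - (1/√2)i|001⟩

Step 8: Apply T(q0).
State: (1/√2)i|000⟩ - (1/√2)i|001⟩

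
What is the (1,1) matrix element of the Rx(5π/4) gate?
-0.3827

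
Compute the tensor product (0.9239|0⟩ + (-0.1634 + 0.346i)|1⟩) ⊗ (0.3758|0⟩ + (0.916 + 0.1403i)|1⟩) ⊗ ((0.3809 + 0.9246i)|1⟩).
(0.1322 + 0.321i)|001⟩ + (0.2025 + 0.8319i)|011⟩ + (-0.1436 - 0.007249i)|101⟩ + (-0.3473 - 0.07128i)|111⟩

amp(|b₁b₂…⟩) = product of the factor amplitudes for bits b₁, b₂, …; only kets whose every factor amplitude is nonzero survive.
|001⟩: (0.9239)(0.3758)(0.3809 + 0.9246i) = (0.1322 + 0.321i)
|011⟩: (0.9239)(0.916 + 0.1403i)(0.3809 + 0.9246i) = (0.2025 + 0.8319i)
|101⟩: (-0.1634 + 0.346i)(0.3758)(0.3809 + 0.9246i) = (-0.1436 - 0.007249i)
|111⟩: (-0.1634 + 0.346i)(0.916 + 0.1403i)(0.3809 + 0.9246i) = (-0.3473 - 0.07128i)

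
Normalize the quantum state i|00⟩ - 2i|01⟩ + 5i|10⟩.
0.1826i|00⟩ - 0.3651i|01⟩ + 0.9129i|10⟩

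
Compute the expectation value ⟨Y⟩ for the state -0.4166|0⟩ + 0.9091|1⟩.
0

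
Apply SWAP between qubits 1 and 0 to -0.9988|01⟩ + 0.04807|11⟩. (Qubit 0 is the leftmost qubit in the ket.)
-0.9988|10⟩ + 0.04807|11⟩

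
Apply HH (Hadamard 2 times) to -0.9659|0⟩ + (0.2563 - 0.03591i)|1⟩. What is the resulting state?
-0.9659|0⟩ + (0.2563 - 0.03591i)|1⟩

H² = I, so an even number of Hadamards cancels: H^2 = I and the state is unchanged.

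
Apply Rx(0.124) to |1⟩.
-0.06196i|0⟩ + 0.9981|1⟩

Rx(0.124) = [[cos(θ/2), −i·sin(θ/2)], [−i·sin(θ/2), cos(θ/2)]]; θ = 0.124, cos(θ/2) ≈ 0.998079, sin(θ/2) ≈ 0.0619603.
With a = amp(|0⟩) = 0 and b = amp(|1⟩) = 1:
new amp(|0⟩) = (0.998079)·a + (-0.0619603i)·b = -0.06196i
new amp(|1⟩) = (-0.0619603i)·a + (0.998079)·b = 0.9981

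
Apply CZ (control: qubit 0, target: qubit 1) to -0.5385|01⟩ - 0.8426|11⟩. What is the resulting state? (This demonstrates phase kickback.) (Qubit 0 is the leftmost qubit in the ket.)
-0.5385|01⟩ + 0.8426|11⟩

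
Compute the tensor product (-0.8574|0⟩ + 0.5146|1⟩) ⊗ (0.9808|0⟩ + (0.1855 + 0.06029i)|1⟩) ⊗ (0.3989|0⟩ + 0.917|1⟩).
-0.3355|000⟩ - 0.7711|001⟩ + (-0.06344 - 0.02062i)|010⟩ + (-0.1458 - 0.0474i)|011⟩ + 0.2013|100⟩ + 0.4628|101⟩ + (0.03808 + 0.01238i)|110⟩ + (0.08754 + 0.02845i)|111⟩

amp(|b₁b₂…⟩) = product of the factor amplitudes for bits b₁, b₂, …; only kets whose every factor amplitude is nonzero survive.
|000⟩: (-0.8574)(0.9808)(0.3989) = -0.3355
|001⟩: (-0.8574)(0.9808)(0.917) = -0.7711
|010⟩: (-0.8574)(0.1855 + 0.06029i)(0.3989) = (-0.06344 - 0.02062i)
|011⟩: (-0.8574)(0.1855 + 0.06029i)(0.917) = (-0.1458 - 0.0474i)
|100⟩: (0.5146)(0.9808)(0.3989) = 0.2013
|101⟩: (0.5146)(0.9808)(0.917) = 0.4628
|110⟩: (0.5146)(0.1855 + 0.06029i)(0.3989) = (0.03808 + 0.01238i)
|111⟩: (0.5146)(0.1855 + 0.06029i)(0.917) = (0.08754 + 0.02845i)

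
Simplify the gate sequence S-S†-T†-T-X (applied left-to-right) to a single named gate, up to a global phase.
X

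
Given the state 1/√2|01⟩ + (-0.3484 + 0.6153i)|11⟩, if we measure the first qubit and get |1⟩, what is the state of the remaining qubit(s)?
(-0.4927 + 0.8702i)|1⟩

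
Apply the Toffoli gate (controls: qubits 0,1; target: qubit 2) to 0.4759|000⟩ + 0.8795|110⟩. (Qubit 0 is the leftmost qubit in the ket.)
0.4759|000⟩ + 0.8795|111⟩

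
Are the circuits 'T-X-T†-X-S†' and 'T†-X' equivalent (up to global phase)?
No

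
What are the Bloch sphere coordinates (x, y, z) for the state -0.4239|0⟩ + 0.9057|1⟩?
(-0.7679, 0, -0.6406)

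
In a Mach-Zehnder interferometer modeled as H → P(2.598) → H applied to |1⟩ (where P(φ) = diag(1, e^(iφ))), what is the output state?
(0.9279 - 0.2586i)|0⟩ + (0.07207 + 0.2586i)|1⟩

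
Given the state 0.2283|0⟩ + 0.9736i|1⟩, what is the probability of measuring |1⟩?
0.9479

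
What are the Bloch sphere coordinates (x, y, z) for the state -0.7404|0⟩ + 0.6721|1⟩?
(-0.9952, 0, 0.09647)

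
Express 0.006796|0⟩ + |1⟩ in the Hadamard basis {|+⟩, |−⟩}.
0.7119|+⟩ - 0.7023|−⟩

With |ψ⟩ = α|0⟩ + β|1⟩, the Hadamard-basis coefficients are ⟨+|ψ⟩ = (α + β)/√2 and ⟨−|ψ⟩ = (α − β)/√2.
Here α = 0.006796, β = 1: (α + β)/√2 = 0.7119, (α − β)/√2 = -0.7023.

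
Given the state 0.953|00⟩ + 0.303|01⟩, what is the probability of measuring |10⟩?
0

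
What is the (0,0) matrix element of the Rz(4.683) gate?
(-0.6966 - 0.7174i)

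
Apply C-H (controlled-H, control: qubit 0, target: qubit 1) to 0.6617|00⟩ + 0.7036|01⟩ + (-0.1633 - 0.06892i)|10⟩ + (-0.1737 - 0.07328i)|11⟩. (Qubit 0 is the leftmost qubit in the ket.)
0.6617|00⟩ + 0.7036|01⟩ + (-0.2383 - 0.1006i)|10⟩ + (0.007354 + 0.003083i)|11⟩

C-H leaves the control-|0⟩ kets |00⟩, |01⟩ unchanged and applies H to qubit 1 on the control-|1⟩ pair (|10⟩, |11⟩).
H = [[1/√2, 1/√2], [1/√2, -1/√2]].
With a = amp(|10⟩) = (-0.1633 - 0.06892i) and b = amp(|11⟩) = (-0.1737 - 0.07328i):
new amp(|10⟩) = (1/√2)·a + (1/√2)·b = (-0.2383 - 0.1006i)
new amp(|11⟩) = (1/√2)·a + (-1/√2)·b = (0.007354 + 0.003083i)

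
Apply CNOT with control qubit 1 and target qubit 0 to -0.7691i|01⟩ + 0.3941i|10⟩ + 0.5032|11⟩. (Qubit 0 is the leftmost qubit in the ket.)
0.5032|01⟩ + 0.3941i|10⟩ - 0.7691i|11⟩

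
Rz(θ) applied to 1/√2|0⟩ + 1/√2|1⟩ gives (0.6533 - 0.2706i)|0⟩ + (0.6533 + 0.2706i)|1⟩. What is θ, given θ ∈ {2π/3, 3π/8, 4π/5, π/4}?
π/4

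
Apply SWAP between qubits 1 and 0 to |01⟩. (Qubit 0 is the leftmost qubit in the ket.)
|10⟩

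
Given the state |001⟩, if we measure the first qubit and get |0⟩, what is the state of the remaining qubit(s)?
|01⟩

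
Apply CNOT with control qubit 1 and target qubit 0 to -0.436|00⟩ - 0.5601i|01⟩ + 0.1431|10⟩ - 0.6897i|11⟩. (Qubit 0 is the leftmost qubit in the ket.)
-0.436|00⟩ - 0.6897i|01⟩ + 0.1431|10⟩ - 0.5601i|11⟩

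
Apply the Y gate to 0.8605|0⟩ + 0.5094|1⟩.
-0.5094i|0⟩ + 0.8605i|1⟩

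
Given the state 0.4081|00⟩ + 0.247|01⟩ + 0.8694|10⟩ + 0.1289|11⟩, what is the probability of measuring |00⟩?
0.1665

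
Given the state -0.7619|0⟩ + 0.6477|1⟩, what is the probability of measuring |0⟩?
0.5805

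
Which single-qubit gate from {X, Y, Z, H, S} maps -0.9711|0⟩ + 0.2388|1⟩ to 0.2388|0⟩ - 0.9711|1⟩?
X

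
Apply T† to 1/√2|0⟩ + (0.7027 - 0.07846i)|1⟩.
1/√2|0⟩ + (0.4414 - 0.5524i)|1⟩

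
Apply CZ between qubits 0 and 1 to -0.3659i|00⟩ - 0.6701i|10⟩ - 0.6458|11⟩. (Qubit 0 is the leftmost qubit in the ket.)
-0.3659i|00⟩ - 0.6701i|10⟩ + 0.6458|11⟩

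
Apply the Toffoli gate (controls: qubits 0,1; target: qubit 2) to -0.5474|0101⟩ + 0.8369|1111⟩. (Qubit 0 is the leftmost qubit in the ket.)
-0.5474|0101⟩ + 0.8369|1101⟩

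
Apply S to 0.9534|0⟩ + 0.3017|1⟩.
0.9534|0⟩ + 0.3017i|1⟩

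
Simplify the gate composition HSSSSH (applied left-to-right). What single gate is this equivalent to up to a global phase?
I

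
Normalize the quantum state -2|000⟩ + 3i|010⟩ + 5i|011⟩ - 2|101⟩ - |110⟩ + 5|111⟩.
-0.2425|000⟩ + 0.3638i|010⟩ + 0.6063i|011⟩ - 0.2425|101⟩ - 0.1213|110⟩ + 0.6063|111⟩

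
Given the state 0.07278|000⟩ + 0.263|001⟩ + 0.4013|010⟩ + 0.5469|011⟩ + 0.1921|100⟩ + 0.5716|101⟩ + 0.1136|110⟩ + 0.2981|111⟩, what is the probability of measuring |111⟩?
0.08886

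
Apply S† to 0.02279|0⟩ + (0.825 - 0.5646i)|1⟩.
0.02279|0⟩ + (-0.5646 - 0.825i)|1⟩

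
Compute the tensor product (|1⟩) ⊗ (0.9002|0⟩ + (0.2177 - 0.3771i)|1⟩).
0.9002|10⟩ + (0.2177 - 0.3771i)|11⟩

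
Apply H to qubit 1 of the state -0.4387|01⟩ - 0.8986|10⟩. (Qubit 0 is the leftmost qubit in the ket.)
-0.3102|00⟩ + 0.3102|01⟩ - 0.6354|10⟩ - 0.6354|11⟩

H on qubit 1 mixes each pair of kets that differ only in qubit 1: amplitudes (a, b) of (|…0…⟩, |…1…⟩) become ((a + b)/√2, (a − b)/√2). Kets absent from the input have amplitude 0.
(|00⟩, |01⟩): (a, b) = (0, -0.4387) → (-0.3102, 0.3102)
(|10⟩, |11⟩): (a, b) = (-0.8986, 0) → (-0.6354, -0.6354)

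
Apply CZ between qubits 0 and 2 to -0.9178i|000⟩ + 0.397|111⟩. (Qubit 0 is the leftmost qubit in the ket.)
-0.9178i|000⟩ - 0.397|111⟩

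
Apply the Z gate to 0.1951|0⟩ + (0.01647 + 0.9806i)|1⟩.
0.1951|0⟩ + (-0.01647 - 0.9806i)|1⟩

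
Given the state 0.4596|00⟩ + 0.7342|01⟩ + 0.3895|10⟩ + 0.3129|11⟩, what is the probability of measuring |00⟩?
0.2112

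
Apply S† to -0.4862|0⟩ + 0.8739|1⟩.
-0.4862|0⟩ - 0.8739i|1⟩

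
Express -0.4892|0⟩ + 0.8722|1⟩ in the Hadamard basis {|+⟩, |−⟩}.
0.2708|+⟩ - 0.9627|−⟩

With |ψ⟩ = α|0⟩ + β|1⟩, the Hadamard-basis coefficients are ⟨+|ψ⟩ = (α + β)/√2 and ⟨−|ψ⟩ = (α − β)/√2.
Here α = -0.4892, β = 0.8722: (α + β)/√2 = 0.2708, (α − β)/√2 = -0.9627.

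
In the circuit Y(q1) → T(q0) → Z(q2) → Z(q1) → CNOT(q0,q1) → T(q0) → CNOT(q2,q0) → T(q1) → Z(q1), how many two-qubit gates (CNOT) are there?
2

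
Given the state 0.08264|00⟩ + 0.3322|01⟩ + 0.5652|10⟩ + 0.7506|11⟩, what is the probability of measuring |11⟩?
0.5634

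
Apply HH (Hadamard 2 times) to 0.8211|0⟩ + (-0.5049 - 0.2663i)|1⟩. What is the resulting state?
0.8211|0⟩ + (-0.5049 - 0.2663i)|1⟩

H² = I, so an even number of Hadamards cancels: H^2 = I and the state is unchanged.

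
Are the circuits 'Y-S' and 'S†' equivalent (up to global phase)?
No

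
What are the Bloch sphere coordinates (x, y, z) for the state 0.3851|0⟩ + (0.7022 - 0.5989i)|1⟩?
(0.5408, -0.4613, -0.7035)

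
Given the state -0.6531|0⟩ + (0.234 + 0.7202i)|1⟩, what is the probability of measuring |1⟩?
0.5734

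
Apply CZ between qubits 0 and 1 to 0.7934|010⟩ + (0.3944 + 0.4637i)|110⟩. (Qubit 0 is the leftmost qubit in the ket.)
0.7934|010⟩ + (-0.3944 - 0.4637i)|110⟩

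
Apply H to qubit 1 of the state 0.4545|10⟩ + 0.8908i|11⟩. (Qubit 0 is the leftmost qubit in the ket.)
(0.3214 + 0.6299i)|10⟩ + (0.3214 - 0.6299i)|11⟩

H on qubit 1 mixes each pair of kets that differ only in qubit 1: amplitudes (a, b) of (|…0…⟩, |…1…⟩) become ((a + b)/√2, (a − b)/√2). Kets absent from the input have amplitude 0.
(|10⟩, |11⟩): (a, b) = (0.4545, 0.8908i) → ((0.3214 + 0.6299i), (0.3214 - 0.6299i))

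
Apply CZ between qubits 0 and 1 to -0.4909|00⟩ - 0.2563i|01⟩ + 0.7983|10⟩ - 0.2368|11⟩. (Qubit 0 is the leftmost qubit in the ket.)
-0.4909|00⟩ - 0.2563i|01⟩ + 0.7983|10⟩ + 0.2368|11⟩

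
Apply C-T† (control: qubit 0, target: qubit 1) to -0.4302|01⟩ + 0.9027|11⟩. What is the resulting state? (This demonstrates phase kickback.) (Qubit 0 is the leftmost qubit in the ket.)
-0.4302|01⟩ + (0.6383 - 0.6383i)|11⟩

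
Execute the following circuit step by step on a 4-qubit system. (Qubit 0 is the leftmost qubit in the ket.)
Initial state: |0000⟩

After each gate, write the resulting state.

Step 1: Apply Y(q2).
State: i|0010⟩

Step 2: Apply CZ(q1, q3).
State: i|0010⟩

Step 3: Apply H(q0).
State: (1/√2)i|0010⟩ + (1/√2)i|1010⟩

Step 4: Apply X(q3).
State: (1/√2)i|0011⟩ + (1/√2)i|1011⟩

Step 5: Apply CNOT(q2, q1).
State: (1/√2)i|0111⟩ + (1/√2)i|1111⟩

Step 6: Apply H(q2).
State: (1/2)i|0101⟩ - (1/2)i|0111⟩ + (1/2)i|1101⟩ - (1/2)i|1111⟩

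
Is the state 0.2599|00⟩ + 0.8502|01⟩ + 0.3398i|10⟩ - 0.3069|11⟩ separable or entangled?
Entangled

Writing the state as a|00⟩ + b|01⟩ + c|10⟩ + d|11⟩, it is a product state iff ad − bc = 0.
Here (a, b, c, d) = (0.2599, 0.8502, 0.3398i, -0.3069): ad − bc = (0.2599)(-0.3069) − (0.8502)(0.3398i) = (-0.07976 - 0.2889i) ≠ 0, so the state is entangled.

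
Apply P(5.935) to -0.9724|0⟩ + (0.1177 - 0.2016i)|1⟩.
-0.9724|0⟩ + (0.04185 - 0.2297i)|1⟩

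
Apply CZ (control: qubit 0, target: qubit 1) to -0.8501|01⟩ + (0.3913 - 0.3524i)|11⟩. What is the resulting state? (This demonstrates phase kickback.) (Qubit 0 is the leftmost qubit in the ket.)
-0.8501|01⟩ + (-0.3913 + 0.3524i)|11⟩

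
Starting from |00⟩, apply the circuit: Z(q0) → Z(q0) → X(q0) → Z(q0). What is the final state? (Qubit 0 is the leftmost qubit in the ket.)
-|10⟩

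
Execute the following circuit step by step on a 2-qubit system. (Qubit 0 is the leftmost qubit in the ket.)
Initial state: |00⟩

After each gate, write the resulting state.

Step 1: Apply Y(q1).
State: i|01⟩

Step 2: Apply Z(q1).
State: -i|01⟩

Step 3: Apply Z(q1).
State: i|01⟩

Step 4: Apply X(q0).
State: i|11⟩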